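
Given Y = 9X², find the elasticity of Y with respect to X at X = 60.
Elasticity = 2

Elasticity = (dY/dX) · (X/Y)

dY/dX = 18·X
At X = 60: dY/dX = 1080, Y = 32400

Elasticity = 1080 · (60 / 32400) = 2

Interpretation: for a small percentage change in X, the percentage change in Y is approximately 2.00 times as large.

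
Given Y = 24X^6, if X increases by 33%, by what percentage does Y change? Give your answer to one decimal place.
453.5%

For Y = 24X^6:
If X → X(1 + 0.33)
Then Y → Y · (1 + 0.33)^6
     ≈ Y · 5.5349

Percentage change = ((1 + 0.33)^6 − 1) × 100% ≈ 453.5%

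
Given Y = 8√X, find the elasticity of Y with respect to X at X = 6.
Elasticity = 1/2

Elasticity = (dY/dX) · (X/Y)

dY/dX = 4/√X
At X = 6: dY/dX = 2·√6/3, Y = 8·√6

Elasticity = (2·√6/3) · (6 / (8·√6)) = 1/2

Interpretation: for a small percentage change in X, the percentage change in Y is approximately 0.50 times as large.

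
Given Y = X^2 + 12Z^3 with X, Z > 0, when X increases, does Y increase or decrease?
Y increases

Taking the partial derivative:
∂Y/∂X = 2X

∂Y/∂X = 2X > 0 (assuming positive values)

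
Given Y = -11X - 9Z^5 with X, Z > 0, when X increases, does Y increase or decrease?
Y decreases

Taking the partial derivative:
∂Y/∂X = -11

∂Y/∂X = -11 < 0 (assuming positive values)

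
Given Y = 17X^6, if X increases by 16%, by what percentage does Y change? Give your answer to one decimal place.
143.6%

For Y = 17X^6:
If X → X(1 + 0.16)
Then Y → Y · (1 + 0.16)^6
     ≈ Y · 2.4364

Percentage change = ((1 + 0.16)^6 − 1) × 100% ≈ 143.6%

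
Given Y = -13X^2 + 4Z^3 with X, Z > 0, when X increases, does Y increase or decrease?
Y decreases

Taking the partial derivative:
∂Y/∂X = -26X

∂Y/∂X = -26X < 0 (assuming positive values)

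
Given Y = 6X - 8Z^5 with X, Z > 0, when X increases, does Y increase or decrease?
Y increases

Taking the partial derivative:
∂Y/∂X = 6

∂Y/∂X = 6 > 0 (assuming positive values)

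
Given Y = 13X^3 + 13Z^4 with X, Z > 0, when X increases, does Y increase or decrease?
Y increases

Taking the partial derivative:
∂Y/∂X = 39X^2

∂Y/∂X = 39X^2 > 0 (assuming positive values)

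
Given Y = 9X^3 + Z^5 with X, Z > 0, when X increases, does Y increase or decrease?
Y increases

Taking the partial derivative:
∂Y/∂X = 27X^2

∂Y/∂X = 27X^2 > 0 (assuming positive values)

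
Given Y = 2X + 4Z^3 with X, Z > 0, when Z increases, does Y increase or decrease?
Y increases

Taking the partial derivative:
∂Y/∂Z = 12Z^2

∂Y/∂Z = 12Z^2 > 0 (assuming positive values)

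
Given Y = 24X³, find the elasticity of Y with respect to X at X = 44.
Elasticity = 3

Elasticity = (dY/dX) · (X/Y)

dY/dX = 72·X²
At X = 44: dY/dX = 139392, Y = 2044416

Elasticity = 139392 · (44 / 2044416) = 3

Interpretation: for a small percentage change in X, the percentage change in Y is approximately 3.00 times as large.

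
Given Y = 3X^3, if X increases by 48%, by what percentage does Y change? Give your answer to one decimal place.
224.2%

For Y = 3X^3:
If X → X(1 + 0.48)
Then Y → Y · (1 + 0.48)^3
     ≈ Y · 3.2418

Percentage change = ((1 + 0.48)^3 − 1) × 100% ≈ 224.2%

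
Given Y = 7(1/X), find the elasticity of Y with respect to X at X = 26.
Elasticity = -1

Elasticity = (dY/dX) · (X/Y)

dY/dX = -7/X²
At X = 26: dY/dX = -7/676, Y = 7/26

Elasticity = (-7/676) · (26 / (7/26)) = -1

Interpretation: for a small percentage change in X, the percentage change in Y is approximately -1.00 times as large.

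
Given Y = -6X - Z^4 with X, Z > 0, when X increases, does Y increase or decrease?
Y decreases

Taking the partial derivative:
∂Y/∂X = -6

∂Y/∂X = -6 < 0 (assuming positive values)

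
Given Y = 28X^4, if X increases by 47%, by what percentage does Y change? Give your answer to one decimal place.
366.9%

For Y = 28X^4:
If X → X(1 + 0.47)
Then Y → Y · (1 + 0.47)^4
     ≈ Y · 4.6695

Percentage change = ((1 + 0.47)^4 − 1) × 100% ≈ 366.9%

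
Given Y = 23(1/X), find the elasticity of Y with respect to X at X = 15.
Elasticity = -1

Elasticity = (dY/dX) · (X/Y)

dY/dX = -23/X²
At X = 15: dY/dX = -23/225, Y = 23/15

Elasticity = (-23/225) · (15 / (23/15)) = -1

Interpretation: for a small percentage change in X, the percentage change in Y is approximately -1.00 times as large.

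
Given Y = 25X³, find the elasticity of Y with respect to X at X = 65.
Elasticity = 3

Elasticity = (dY/dX) · (X/Y)

dY/dX = 75·X²
At X = 65: dY/dX = 316875, Y = 6865625

Elasticity = 316875 · (65 / 6865625) = 3

Interpretation: for a small percentage change in X, the percentage change in Y is approximately 3.00 times as large.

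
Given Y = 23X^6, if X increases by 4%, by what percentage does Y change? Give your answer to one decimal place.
26.5%

For Y = 23X^6:
If X → X(1 + 0.04)
Then Y → Y · (1 + 0.04)^6
     ≈ Y · 1.2653

Percentage change = ((1 + 0.04)^6 − 1) × 100% ≈ 26.5%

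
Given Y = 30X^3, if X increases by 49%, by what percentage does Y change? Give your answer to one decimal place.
230.8%

For Y = 30X^3:
If X → X(1 + 0.49)
Then Y → Y · (1 + 0.49)^3
     ≈ Y · 3.3079

Percentage change = ((1 + 0.49)^3 − 1) × 100% ≈ 230.8%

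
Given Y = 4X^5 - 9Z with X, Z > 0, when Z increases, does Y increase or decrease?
Y decreases

Taking the partial derivative:
∂Y/∂Z = -9

∂Y/∂Z = -9 < 0 (assuming positive values)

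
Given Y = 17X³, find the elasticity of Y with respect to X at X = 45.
Elasticity = 3

Elasticity = (dY/dX) · (X/Y)

dY/dX = 51·X²
At X = 45: dY/dX = 103275, Y = 1549125

Elasticity = 103275 · (45 / 1549125) = 3

Interpretation: for a small percentage change in X, the percentage change in Y is approximately 3.00 times as large.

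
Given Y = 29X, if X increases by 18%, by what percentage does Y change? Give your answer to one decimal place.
18.0%

For Y = 29X:
If X → X(1 + 0.18)
Then Y → Y · (1 + 0.18)^1
     = Y · 1.1800

Percentage change = ((1 + 0.18)^1 − 1) × 100% = 18.0%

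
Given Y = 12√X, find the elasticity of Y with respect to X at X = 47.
Elasticity = 1/2

Elasticity = (dY/dX) · (X/Y)

dY/dX = 6/√X
At X = 47: dY/dX = 6·√47/47, Y = 12·√47

Elasticity = (6·√47/47) · (47 / (12·√47)) = 1/2

Interpretation: for a small percentage change in X, the percentage change in Y is approximately 0.50 times as large.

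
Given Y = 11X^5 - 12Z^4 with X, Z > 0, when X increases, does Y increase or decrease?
Y increases

Taking the partial derivative:
∂Y/∂X = 55X^4

∂Y/∂X = 55X^4 > 0 (assuming positive values)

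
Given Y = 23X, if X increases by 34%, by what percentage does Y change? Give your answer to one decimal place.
34.0%

For Y = 23X:
If X → X(1 + 0.34)
Then Y → Y · (1 + 0.34)^1
     = Y · 1.3400

Percentage change = ((1 + 0.34)^1 − 1) × 100% = 34.0%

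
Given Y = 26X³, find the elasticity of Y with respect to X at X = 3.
Elasticity = 3

Elasticity = (dY/dX) · (X/Y)

dY/dX = 78·X²
At X = 3: dY/dX = 702, Y = 702

Elasticity = 702 · (3 / 702) = 3

Interpretation: for a small percentage change in X, the percentage change in Y is approximately 3.00 times as large.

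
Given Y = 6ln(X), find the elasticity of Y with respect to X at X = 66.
Elasticity = 1/ln(66) ≈ 0.2387

Elasticity = (dY/dX) · (X/Y)

dY/dX = 6/X
At X = 66: dY/dX = 1/11, Y = 6·ln(66)

Elasticity = (1/11) · (66 / (6·ln(66))) = 1/ln(66) ≈ 0.2387

Interpretation: for a small percentage change in X, the percentage change in Y is approximately 0.24 times as large.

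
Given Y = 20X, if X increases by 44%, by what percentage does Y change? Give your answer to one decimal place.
44.0%

For Y = 20X:
If X → X(1 + 0.44)
Then Y → Y · (1 + 0.44)^1
     = Y · 1.4400

Percentage change = ((1 + 0.44)^1 − 1) × 100% = 44.0%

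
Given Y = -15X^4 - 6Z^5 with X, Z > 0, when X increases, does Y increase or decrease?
Y decreases

Taking the partial derivative:
∂Y/∂X = -60X^3

∂Y/∂X = -60X^3 < 0 (assuming positive values)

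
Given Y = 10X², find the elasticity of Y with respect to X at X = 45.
Elasticity = 2

Elasticity = (dY/dX) · (X/Y)

dY/dX = 20·X
At X = 45: dY/dX = 900, Y = 20250

Elasticity = 900 · (45 / 20250) = 2

Interpretation: for a small percentage change in X, the percentage change in Y is approximately 2.00 times as large.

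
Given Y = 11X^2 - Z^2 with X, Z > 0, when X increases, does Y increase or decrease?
Y increases

Taking the partial derivative:
∂Y/∂X = 22X

∂Y/∂X = 22X > 0 (assuming positive values)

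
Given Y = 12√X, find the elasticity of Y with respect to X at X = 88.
Elasticity = 1/2

Elasticity = (dY/dX) · (X/Y)

dY/dX = 6/√X
At X = 88: dY/dX = 3·√22/22, Y = 24·√22

Elasticity = (3·√22/22) · (88 / (24·√22)) = 1/2

Interpretation: for a small percentage change in X, the percentage change in Y is approximately 0.50 times as large.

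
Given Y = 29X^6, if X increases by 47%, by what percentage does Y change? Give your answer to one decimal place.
909.0%

For Y = 29X^6:
If X → X(1 + 0.47)
Then Y → Y · (1 + 0.47)^6
     ≈ Y · 10.0903

Percentage change = ((1 + 0.47)^6 − 1) × 100% ≈ 909.0%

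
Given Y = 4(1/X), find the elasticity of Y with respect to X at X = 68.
Elasticity = -1

Elasticity = (dY/dX) · (X/Y)

dY/dX = -4/X²
At X = 68: dY/dX = -1/1156, Y = 1/17

Elasticity = (-1/1156) · (68 / (1/17)) = -1

Interpretation: for a small percentage change in X, the percentage change in Y is approximately -1.00 times as large.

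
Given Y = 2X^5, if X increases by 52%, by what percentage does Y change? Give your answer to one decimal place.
711.4%

For Y = 2X^5:
If X → X(1 + 0.52)
Then Y → Y · (1 + 0.52)^5
     ≈ Y · 8.1137

Percentage change = ((1 + 0.52)^5 − 1) × 100% ≈ 711.4%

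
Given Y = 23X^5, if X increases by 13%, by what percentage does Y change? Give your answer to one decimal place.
84.2%

For Y = 23X^5:
If X → X(1 + 0.13)
Then Y → Y · (1 + 0.13)^5
     ≈ Y · 1.8424

Percentage change = ((1 + 0.13)^5 − 1) × 100% ≈ 84.2%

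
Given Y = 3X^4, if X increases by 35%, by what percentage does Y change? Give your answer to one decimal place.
232.2%

For Y = 3X^4:
If X → X(1 + 0.35)
Then Y → Y · (1 + 0.35)^4
     ≈ Y · 3.3215

Percentage change = ((1 + 0.35)^4 − 1) × 100% ≈ 232.2%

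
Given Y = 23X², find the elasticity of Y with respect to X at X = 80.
Elasticity = 2

Elasticity = (dY/dX) · (X/Y)

dY/dX = 46·X
At X = 80: dY/dX = 3680, Y = 147200

Elasticity = 3680 · (80 / 147200) = 2

Interpretation: for a small percentage change in X, the percentage change in Y is approximately 2.00 times as large.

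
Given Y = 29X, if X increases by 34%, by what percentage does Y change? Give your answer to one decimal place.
34.0%

For Y = 29X:
If X → X(1 + 0.34)
Then Y → Y · (1 + 0.34)^1
     = Y · 1.3400

Percentage change = ((1 + 0.34)^1 − 1) × 100% = 34.0%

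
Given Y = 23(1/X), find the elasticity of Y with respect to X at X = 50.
Elasticity = -1

Elasticity = (dY/dX) · (X/Y)

dY/dX = -23/X²
At X = 50: dY/dX = -23/2500, Y = 23/50

Elasticity = (-23/2500) · (50 / (23/50)) = -1

Interpretation: for a small percentage change in X, the percentage change in Y is approximately -1.00 times as large.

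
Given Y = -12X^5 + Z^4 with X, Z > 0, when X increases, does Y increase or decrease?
Y decreases

Taking the partial derivative:
∂Y/∂X = -60X^4

∂Y/∂X = -60X^4 < 0 (assuming positive values)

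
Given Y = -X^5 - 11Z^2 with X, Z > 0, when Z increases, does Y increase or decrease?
Y decreases

Taking the partial derivative:
∂Y/∂Z = -22Z

∂Y/∂Z = -22Z < 0 (assuming positive values)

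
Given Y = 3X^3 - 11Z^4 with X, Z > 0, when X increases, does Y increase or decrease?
Y increases

Taking the partial derivative:
∂Y/∂X = 9X^2

∂Y/∂X = 9X^2 > 0 (assuming positive values)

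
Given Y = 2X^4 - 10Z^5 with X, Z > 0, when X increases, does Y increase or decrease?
Y increases

Taking the partial derivative:
∂Y/∂X = 8X^3

∂Y/∂X = 8X^3 > 0 (assuming positive values)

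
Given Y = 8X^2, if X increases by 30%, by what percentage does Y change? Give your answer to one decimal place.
69.0%

For Y = 8X^2:
If X → X(1 + 0.3)
Then Y → Y · (1 + 0.3)^2
     = Y · 1.6900

Percentage change = ((1 + 0.3)^2 − 1) × 100% = 69.0%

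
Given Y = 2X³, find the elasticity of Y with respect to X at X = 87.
Elasticity = 3

Elasticity = (dY/dX) · (X/Y)

dY/dX = 6·X²
At X = 87: dY/dX = 45414, Y = 1317006

Elasticity = 45414 · (87 / 1317006) = 3

Interpretation: for a small percentage change in X, the percentage change in Y is approximately 3.00 times as large.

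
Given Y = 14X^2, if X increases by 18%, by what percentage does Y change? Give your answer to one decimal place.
39.2%

For Y = 14X^2:
If X → X(1 + 0.18)
Then Y → Y · (1 + 0.18)^2
     = Y · 1.3924

Percentage change = ((1 + 0.18)^2 − 1) × 100% ≈ 39.2%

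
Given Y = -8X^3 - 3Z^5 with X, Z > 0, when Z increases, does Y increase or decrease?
Y decreases

Taking the partial derivative:
∂Y/∂Z = -15Z^4

∂Y/∂Z = -15Z^4 < 0 (assuming positive values)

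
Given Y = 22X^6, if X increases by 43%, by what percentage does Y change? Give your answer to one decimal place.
755.1%

For Y = 22X^6:
If X → X(1 + 0.43)
Then Y → Y · (1 + 0.43)^6
     ≈ Y · 8.5510

Percentage change = ((1 + 0.43)^6 − 1) × 100% ≈ 755.1%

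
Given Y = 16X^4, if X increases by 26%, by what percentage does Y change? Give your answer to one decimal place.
152.0%

For Y = 16X^4:
If X → X(1 + 0.26)
Then Y → Y · (1 + 0.26)^4
     ≈ Y · 2.5205

Percentage change = ((1 + 0.26)^4 − 1) × 100% ≈ 152.0%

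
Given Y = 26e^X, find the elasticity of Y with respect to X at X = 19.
Elasticity = 19

Elasticity = (dY/dX) · (X/Y)

dY/dX = 26·e^X
At X = 19: dY/dX = 26·e^19, Y = 26·e^19

Elasticity = (26·e^19) · (19 / (26·e^19)) = 19

Interpretation: for a small percentage change in X, the percentage change in Y is approximately 19.00 times as large.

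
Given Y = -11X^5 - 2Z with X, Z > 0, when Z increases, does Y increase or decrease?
Y decreases

Taking the partial derivative:
∂Y/∂Z = -2

∂Y/∂Z = -2 < 0 (assuming positive values)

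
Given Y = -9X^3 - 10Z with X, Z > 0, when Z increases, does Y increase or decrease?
Y decreases

Taking the partial derivative:
∂Y/∂Z = -10

∂Y/∂Z = -10 < 0 (assuming positive values)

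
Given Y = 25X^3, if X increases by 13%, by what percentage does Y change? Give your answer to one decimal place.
44.3%

For Y = 25X^3:
If X → X(1 + 0.13)
Then Y → Y · (1 + 0.13)^3
     ≈ Y · 1.4429

Percentage change = ((1 + 0.13)^3 − 1) × 100% ≈ 44.3%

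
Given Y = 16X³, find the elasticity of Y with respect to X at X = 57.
Elasticity = 3

Elasticity = (dY/dX) · (X/Y)

dY/dX = 48·X²
At X = 57: dY/dX = 155952, Y = 2963088

Elasticity = 155952 · (57 / 2963088) = 3

Interpretation: for a small percentage change in X, the percentage change in Y is approximately 3.00 times as large.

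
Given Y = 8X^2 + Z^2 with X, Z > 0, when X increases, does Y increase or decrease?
Y increases

Taking the partial derivative:
∂Y/∂X = 16X

∂Y/∂X = 16X > 0 (assuming positive values)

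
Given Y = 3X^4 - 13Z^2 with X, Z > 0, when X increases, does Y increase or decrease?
Y increases

Taking the partial derivative:
∂Y/∂X = 12X^3

∂Y/∂X = 12X^3 > 0 (assuming positive values)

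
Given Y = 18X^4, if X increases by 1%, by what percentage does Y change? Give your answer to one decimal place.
4.1%

For Y = 18X^4:
If X → X(1 + 0.01)
Then Y → Y · (1 + 0.01)^4
     ≈ Y · 1.0406

Percentage change = ((1 + 0.01)^4 − 1) × 100% ≈ 4.1%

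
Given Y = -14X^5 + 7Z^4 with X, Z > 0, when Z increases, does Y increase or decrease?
Y increases

Taking the partial derivative:
∂Y/∂Z = 28Z^3

∂Y/∂Z = 28Z^3 > 0 (assuming positive values)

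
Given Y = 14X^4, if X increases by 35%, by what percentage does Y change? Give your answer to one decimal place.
232.2%

For Y = 14X^4:
If X → X(1 + 0.35)
Then Y → Y · (1 + 0.35)^4
     ≈ Y · 3.3215

Percentage change = ((1 + 0.35)^4 − 1) × 100% ≈ 232.2%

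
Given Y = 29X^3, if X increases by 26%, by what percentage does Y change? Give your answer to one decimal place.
100.0%

For Y = 29X^3:
If X → X(1 + 0.26)
Then Y → Y · (1 + 0.26)^3
     ≈ Y · 2.0004

Percentage change = ((1 + 0.26)^3 − 1) × 100% ≈ 100.0%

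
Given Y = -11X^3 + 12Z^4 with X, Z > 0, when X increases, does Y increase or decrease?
Y decreases

Taking the partial derivative:
∂Y/∂X = -33X^2

∂Y/∂X = -33X^2 < 0 (assuming positive values)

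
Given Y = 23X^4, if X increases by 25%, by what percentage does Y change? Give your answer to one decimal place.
144.1%

For Y = 23X^4:
If X → X(1 + 0.25)
Then Y → Y · (1 + 0.25)^4
     ≈ Y · 2.4414

Percentage change = ((1 + 0.25)^4 − 1) × 100% ≈ 144.1%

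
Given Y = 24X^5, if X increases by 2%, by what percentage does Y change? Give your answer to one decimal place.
10.4%

For Y = 24X^5:
If X → X(1 + 0.02)
Then Y → Y · (1 + 0.02)^5
     ≈ Y · 1.1041

Percentage change = ((1 + 0.02)^5 − 1) × 100% ≈ 10.4%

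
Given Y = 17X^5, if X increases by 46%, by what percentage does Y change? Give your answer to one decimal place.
563.4%

For Y = 17X^5:
If X → X(1 + 0.46)
Then Y → Y · (1 + 0.46)^5
     ≈ Y · 6.6338

Percentage change = ((1 + 0.46)^5 − 1) × 100% ≈ 563.4%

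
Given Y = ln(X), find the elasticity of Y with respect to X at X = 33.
Elasticity = 1/ln(33) ≈ 0.2860

Elasticity = (dY/dX) · (X/Y)

dY/dX = 1/X
At X = 33: dY/dX = 1/33, Y = ln(33)

Elasticity = (1/33) · (33 / (ln(33))) = 1/ln(33) ≈ 0.2860

Interpretation: for a small percentage change in X, the percentage change in Y is approximately 0.29 times as large.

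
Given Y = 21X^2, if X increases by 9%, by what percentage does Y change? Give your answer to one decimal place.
18.8%

For Y = 21X^2:
If X → X(1 + 0.09)
Then Y → Y · (1 + 0.09)^2
     = Y · 1.1881

Percentage change = ((1 + 0.09)^2 − 1) × 100% ≈ 18.8%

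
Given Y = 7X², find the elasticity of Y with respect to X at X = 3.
Elasticity = 2

Elasticity = (dY/dX) · (X/Y)

dY/dX = 14·X
At X = 3: dY/dX = 42, Y = 63

Elasticity = 42 · (3 / 63) = 2

Interpretation: for a small percentage change in X, the percentage change in Y is approximately 2.00 times as large.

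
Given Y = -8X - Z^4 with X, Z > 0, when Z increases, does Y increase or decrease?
Y decreases

Taking the partial derivative:
∂Y/∂Z = -4Z^3

∂Y/∂Z = -4Z^3 < 0 (assuming positive values)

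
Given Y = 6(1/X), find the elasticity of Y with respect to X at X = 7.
Elasticity = -1

Elasticity = (dY/dX) · (X/Y)

dY/dX = -6/X²
At X = 7: dY/dX = -6/49, Y = 6/7

Elasticity = (-6/49) · (7 / (6/7)) = -1

Interpretation: for a small percentage change in X, the percentage change in Y is approximately -1.00 times as large.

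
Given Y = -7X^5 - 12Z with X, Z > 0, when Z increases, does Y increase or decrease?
Y decreases

Taking the partial derivative:
∂Y/∂Z = -12

∂Y/∂Z = -12 < 0 (assuming positive values)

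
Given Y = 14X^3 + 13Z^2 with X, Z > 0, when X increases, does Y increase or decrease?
Y increases

Taking the partial derivative:
∂Y/∂X = 42X^2

∂Y/∂X = 42X^2 > 0 (assuming positive values)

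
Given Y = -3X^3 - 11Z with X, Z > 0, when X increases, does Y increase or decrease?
Y decreases

Taking the partial derivative:
∂Y/∂X = -9X^2

∂Y/∂X = -9X^2 < 0 (assuming positive values)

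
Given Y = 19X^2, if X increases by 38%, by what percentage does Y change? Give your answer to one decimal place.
90.4%

For Y = 19X^2:
If X → X(1 + 0.38)
Then Y → Y · (1 + 0.38)^2
     = Y · 1.9044

Percentage change = ((1 + 0.38)^2 − 1) × 100% ≈ 90.4%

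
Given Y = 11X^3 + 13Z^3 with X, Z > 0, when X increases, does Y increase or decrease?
Y increases

Taking the partial derivative:
∂Y/∂X = 33X^2

∂Y/∂X = 33X^2 > 0 (assuming positive values)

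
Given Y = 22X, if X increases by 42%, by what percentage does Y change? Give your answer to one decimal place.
42.0%

For Y = 22X:
If X → X(1 + 0.42)
Then Y → Y · (1 + 0.42)^1
     = Y · 1.4200

Percentage change = ((1 + 0.42)^1 − 1) × 100% = 42.0%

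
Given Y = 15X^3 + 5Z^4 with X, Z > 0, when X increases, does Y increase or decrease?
Y increases

Taking the partial derivative:
∂Y/∂X = 45X^2

∂Y/∂X = 45X^2 > 0 (assuming positive values)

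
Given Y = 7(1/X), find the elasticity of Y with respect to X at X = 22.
Elasticity = -1

Elasticity = (dY/dX) · (X/Y)

dY/dX = -7/X²
At X = 22: dY/dX = -7/484, Y = 7/22

Elasticity = (-7/484) · (22 / (7/22)) = -1

Interpretation: for a small percentage change in X, the percentage change in Y is approximately -1.00 times as large.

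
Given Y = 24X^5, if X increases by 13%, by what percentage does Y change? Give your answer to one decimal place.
84.2%

For Y = 24X^5:
If X → X(1 + 0.13)
Then Y → Y · (1 + 0.13)^5
     ≈ Y · 1.8424

Percentage change = ((1 + 0.13)^5 − 1) × 100% ≈ 84.2%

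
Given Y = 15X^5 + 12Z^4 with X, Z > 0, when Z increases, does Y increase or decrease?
Y increases

Taking the partial derivative:
∂Y/∂Z = 48Z^3

∂Y/∂Z = 48Z^3 > 0 (assuming positive values)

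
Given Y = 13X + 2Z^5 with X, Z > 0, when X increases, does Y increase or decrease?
Y increases

Taking the partial derivative:
∂Y/∂X = 13

∂Y/∂X = 13 > 0 (assuming positive values)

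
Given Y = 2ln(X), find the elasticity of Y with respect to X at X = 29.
Elasticity = 1/ln(29) ≈ 0.2970

Elasticity = (dY/dX) · (X/Y)

dY/dX = 2/X
At X = 29: dY/dX = 2/29, Y = 2·ln(29)

Elasticity = (2/29) · (29 / (2·ln(29))) = 1/ln(29) ≈ 0.2970

Interpretation: for a small percentage change in X, the percentage change in Y is approximately 0.30 times as large.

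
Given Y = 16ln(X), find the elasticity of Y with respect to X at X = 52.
Elasticity = 1/ln(52) ≈ 0.2531

Elasticity = (dY/dX) · (X/Y)

dY/dX = 16/X
At X = 52: dY/dX = 4/13, Y = 16·ln(52)

Elasticity = (4/13) · (52 / (16·ln(52))) = 1/ln(52) ≈ 0.2531

Interpretation: for a small percentage change in X, the percentage change in Y is approximately 0.25 times as large.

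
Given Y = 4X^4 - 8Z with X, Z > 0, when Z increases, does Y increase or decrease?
Y decreases

Taking the partial derivative:
∂Y/∂Z = -8

∂Y/∂Z = -8 < 0 (assuming positive values)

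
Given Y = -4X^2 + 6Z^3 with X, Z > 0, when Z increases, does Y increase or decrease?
Y increases

Taking the partial derivative:
∂Y/∂Z = 18Z^2

∂Y/∂Z = 18Z^2 > 0 (assuming positive values)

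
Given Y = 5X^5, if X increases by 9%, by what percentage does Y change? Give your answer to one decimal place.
53.9%

For Y = 5X^5:
If X → X(1 + 0.09)
Then Y → Y · (1 + 0.09)^5
     ≈ Y · 1.5386

Percentage change = ((1 + 0.09)^5 − 1) × 100% ≈ 53.9%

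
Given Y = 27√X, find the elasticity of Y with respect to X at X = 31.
Elasticity = 1/2

Elasticity = (dY/dX) · (X/Y)

dY/dX = 27/(2·√X)
At X = 31: dY/dX = 27·√31/62, Y = 27·√31

Elasticity = (27·√31/62) · (31 / (27·√31)) = 1/2

Interpretation: for a small percentage change in X, the percentage change in Y is approximately 0.50 times as large.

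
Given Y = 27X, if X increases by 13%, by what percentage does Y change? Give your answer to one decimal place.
13.0%

For Y = 27X:
If X → X(1 + 0.13)
Then Y → Y · (1 + 0.13)^1
     = Y · 1.1300

Percentage change = ((1 + 0.13)^1 − 1) × 100% = 13.0%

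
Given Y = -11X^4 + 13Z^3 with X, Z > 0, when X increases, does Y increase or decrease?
Y decreases

Taking the partial derivative:
∂Y/∂X = -44X^3

∂Y/∂X = -44X^3 < 0 (assuming positive values)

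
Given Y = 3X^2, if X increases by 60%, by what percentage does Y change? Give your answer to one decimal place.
156.0%

For Y = 3X^2:
If X → X(1 + 0.6)
Then Y → Y · (1 + 0.6)^2
     = Y · 2.5600

Percentage change = ((1 + 0.6)^2 − 1) × 100% = 156.0%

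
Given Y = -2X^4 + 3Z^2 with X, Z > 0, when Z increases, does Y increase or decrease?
Y increases

Taking the partial derivative:
∂Y/∂Z = 6Z

∂Y/∂Z = 6Z > 0 (assuming positive values)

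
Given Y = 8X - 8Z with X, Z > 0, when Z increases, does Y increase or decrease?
Y decreases

Taking the partial derivative:
∂Y/∂Z = -8

∂Y/∂Z = -8 < 0 (assuming positive values)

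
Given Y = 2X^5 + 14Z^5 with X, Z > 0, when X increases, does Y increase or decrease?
Y increases

Taking the partial derivative:
∂Y/∂X = 10X^4

∂Y/∂X = 10X^4 > 0 (assuming positive values)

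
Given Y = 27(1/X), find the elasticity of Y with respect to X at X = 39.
Elasticity = -1

Elasticity = (dY/dX) · (X/Y)

dY/dX = -27/X²
At X = 39: dY/dX = -3/169, Y = 9/13

Elasticity = (-3/169) · (39 / (9/13)) = -1

Interpretation: for a small percentage change in X, the percentage change in Y is approximately -1.00 times as large.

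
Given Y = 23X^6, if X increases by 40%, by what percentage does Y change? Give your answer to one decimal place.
653.0%

For Y = 23X^6:
If X → X(1 + 0.4)
Then Y → Y · (1 + 0.4)^6
     ≈ Y · 7.5295

Percentage change = ((1 + 0.4)^6 − 1) × 100% ≈ 653.0%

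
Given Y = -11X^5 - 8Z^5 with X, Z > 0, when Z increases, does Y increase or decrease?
Y decreases

Taking the partial derivative:
∂Y/∂Z = -40Z^4

∂Y/∂Z = -40Z^4 < 0 (assuming positive values)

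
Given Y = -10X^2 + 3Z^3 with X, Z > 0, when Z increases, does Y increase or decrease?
Y increases

Taking the partial derivative:
∂Y/∂Z = 9Z^2

∂Y/∂Z = 9Z^2 > 0 (assuming positive values)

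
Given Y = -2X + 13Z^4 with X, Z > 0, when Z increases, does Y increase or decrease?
Y increases

Taking the partial derivative:
∂Y/∂Z = 52Z^3

∂Y/∂Z = 52Z^3 > 0 (assuming positive values)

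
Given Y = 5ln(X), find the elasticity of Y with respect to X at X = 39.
Elasticity = 1/ln(39) ≈ 0.2730

Elasticity = (dY/dX) · (X/Y)

dY/dX = 5/X
At X = 39: dY/dX = 5/39, Y = 5·ln(39)

Elasticity = (5/39) · (39 / (5·ln(39))) = 1/ln(39) ≈ 0.2730

Interpretation: for a small percentage change in X, the percentage change in Y is approximately 0.27 times as large.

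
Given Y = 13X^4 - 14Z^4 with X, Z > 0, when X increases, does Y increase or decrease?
Y increases

Taking the partial derivative:
∂Y/∂X = 52X^3

∂Y/∂X = 52X^3 > 0 (assuming positive values)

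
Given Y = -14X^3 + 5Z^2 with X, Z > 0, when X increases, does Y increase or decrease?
Y decreases

Taking the partial derivative:
∂Y/∂X = -42X^2

∂Y/∂X = -42X^2 < 0 (assuming positive values)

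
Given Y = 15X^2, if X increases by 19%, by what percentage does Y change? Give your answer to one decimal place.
41.6%

For Y = 15X^2:
If X → X(1 + 0.19)
Then Y → Y · (1 + 0.19)^2
     = Y · 1.4161

Percentage change = ((1 + 0.19)^2 − 1) × 100% ≈ 41.6%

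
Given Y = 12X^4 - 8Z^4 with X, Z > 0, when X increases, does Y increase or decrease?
Y increases

Taking the partial derivative:
∂Y/∂X = 48X^3

∂Y/∂X = 48X^3 > 0 (assuming positive values)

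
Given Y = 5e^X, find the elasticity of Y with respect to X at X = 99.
Elasticity = 99

Elasticity = (dY/dX) · (X/Y)

dY/dX = 5·e^X
At X = 99: dY/dX = 5·e^99, Y = 5·e^99

Elasticity = (5·e^99) · (99 / (5·e^99)) = 99

Interpretation: for a small percentage change in X, the percentage change in Y is approximately 99.00 times as large.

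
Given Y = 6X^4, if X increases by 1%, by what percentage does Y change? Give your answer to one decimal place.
4.1%

For Y = 6X^4:
If X → X(1 + 0.01)
Then Y → Y · (1 + 0.01)^4
     ≈ Y · 1.0406

Percentage change = ((1 + 0.01)^4 − 1) × 100% ≈ 4.1%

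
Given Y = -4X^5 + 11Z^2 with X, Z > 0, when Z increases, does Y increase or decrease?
Y increases

Taking the partial derivative:
∂Y/∂Z = 22Z

∂Y/∂Z = 22Z > 0 (assuming positive values)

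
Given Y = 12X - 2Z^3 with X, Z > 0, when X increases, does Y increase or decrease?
Y increases

Taking the partial derivative:
∂Y/∂X = 12

∂Y/∂X = 12 > 0 (assuming positive values)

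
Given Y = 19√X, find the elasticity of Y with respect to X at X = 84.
Elasticity = 1/2

Elasticity = (dY/dX) · (X/Y)

dY/dX = 19/(2·√X)
At X = 84: dY/dX = 19·√21/84, Y = 38·√21

Elasticity = (19·√21/84) · (84 / (38·√21)) = 1/2

Interpretation: for a small percentage change in X, the percentage change in Y is approximately 0.50 times as large.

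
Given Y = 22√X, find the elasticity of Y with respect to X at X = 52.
Elasticity = 1/2

Elasticity = (dY/dX) · (X/Y)

dY/dX = 11/√X
At X = 52: dY/dX = 11·√13/26, Y = 44·√13

Elasticity = (11·√13/26) · (52 / (44·√13)) = 1/2

Interpretation: for a small percentage change in X, the percentage change in Y is approximately 0.50 times as large.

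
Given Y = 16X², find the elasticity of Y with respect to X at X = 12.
Elasticity = 2

Elasticity = (dY/dX) · (X/Y)

dY/dX = 32·X
At X = 12: dY/dX = 384, Y = 2304

Elasticity = 384 · (12 / 2304) = 2

Interpretation: for a small percentage change in X, the percentage change in Y is approximately 2.00 times as large.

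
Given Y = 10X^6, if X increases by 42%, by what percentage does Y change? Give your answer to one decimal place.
719.8%

For Y = 10X^6:
If X → X(1 + 0.42)
Then Y → Y · (1 + 0.42)^6
     ≈ Y · 8.1984

Percentage change = ((1 + 0.42)^6 − 1) × 100% ≈ 719.8%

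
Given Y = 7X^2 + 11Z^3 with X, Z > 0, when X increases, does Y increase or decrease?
Y increases

Taking the partial derivative:
∂Y/∂X = 14X

∂Y/∂X = 14X > 0 (assuming positive values)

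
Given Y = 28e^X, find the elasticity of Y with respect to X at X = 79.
Elasticity = 79

Elasticity = (dY/dX) · (X/Y)

dY/dX = 28·e^X
At X = 79: dY/dX = 28·e^79, Y = 28·e^79

Elasticity = (28·e^79) · (79 / (28·e^79)) = 79

Interpretation: for a small percentage change in X, the percentage change in Y is approximately 79.00 times as large.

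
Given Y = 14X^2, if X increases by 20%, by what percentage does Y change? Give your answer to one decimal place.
44.0%

For Y = 14X^2:
If X → X(1 + 0.2)
Then Y → Y · (1 + 0.2)^2
     = Y · 1.4400

Percentage change = ((1 + 0.2)^2 − 1) × 100% = 44.0%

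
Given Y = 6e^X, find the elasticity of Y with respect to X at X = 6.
Elasticity = 6

Elasticity = (dY/dX) · (X/Y)

dY/dX = 6·e^X
At X = 6: dY/dX = 6·e^6, Y = 6·e^6

Elasticity = (6·e^6) · (6 / (6·e^6)) = 6

Interpretation: for a small percentage change in X, the percentage change in Y is approximately 6.00 times as large.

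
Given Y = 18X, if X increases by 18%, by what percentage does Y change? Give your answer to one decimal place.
18.0%

For Y = 18X:
If X → X(1 + 0.18)
Then Y → Y · (1 + 0.18)^1
     = Y · 1.1800

Percentage change = ((1 + 0.18)^1 − 1) × 100% = 18.0%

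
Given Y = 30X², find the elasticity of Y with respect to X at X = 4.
Elasticity = 2

Elasticity = (dY/dX) · (X/Y)

dY/dX = 60·X
At X = 4: dY/dX = 240, Y = 480

Elasticity = 240 · (4 / 480) = 2

Interpretation: for a small percentage change in X, the percentage change in Y is approximately 2.00 times as large.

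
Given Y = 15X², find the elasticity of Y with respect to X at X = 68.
Elasticity = 2

Elasticity = (dY/dX) · (X/Y)

dY/dX = 30·X
At X = 68: dY/dX = 2040, Y = 69360

Elasticity = 2040 · (68 / 69360) = 2

Interpretation: for a small percentage change in X, the percentage change in Y is approximately 2.00 times as large.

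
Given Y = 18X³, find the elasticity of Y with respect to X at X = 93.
Elasticity = 3

Elasticity = (dY/dX) · (X/Y)

dY/dX = 54·X²
At X = 93: dY/dX = 467046, Y = 14478426

Elasticity = 467046 · (93 / 14478426) = 3

Interpretation: for a small percentage change in X, the percentage change in Y is approximately 3.00 times as large.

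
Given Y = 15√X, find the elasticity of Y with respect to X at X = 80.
Elasticity = 1/2

Elasticity = (dY/dX) · (X/Y)

dY/dX = 15/(2·√X)
At X = 80: dY/dX = 3·√5/8, Y = 60·√5

Elasticity = (3·√5/8) · (80 / (60·√5)) = 1/2

Interpretation: for a small percentage change in X, the percentage change in Y is approximately 0.50 times as large.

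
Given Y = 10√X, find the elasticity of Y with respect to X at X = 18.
Elasticity = 1/2

Elasticity = (dY/dX) · (X/Y)

dY/dX = 5/√X
At X = 18: dY/dX = 5·√2/6, Y = 30·√2

Elasticity = (5·√2/6) · (18 / (30·√2)) = 1/2

Interpretation: for a small percentage change in X, the percentage change in Y is approximately 0.50 times as large.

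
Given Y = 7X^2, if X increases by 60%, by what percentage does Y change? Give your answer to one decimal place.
156.0%

For Y = 7X^2:
If X → X(1 + 0.6)
Then Y → Y · (1 + 0.6)^2
     = Y · 2.5600

Percentage change = ((1 + 0.6)^2 − 1) × 100% = 156.0%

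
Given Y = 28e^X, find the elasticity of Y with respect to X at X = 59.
Elasticity = 59

Elasticity = (dY/dX) · (X/Y)

dY/dX = 28·e^X
At X = 59: dY/dX = 28·e^59, Y = 28·e^59

Elasticity = (28·e^59) · (59 / (28·e^59)) = 59

Interpretation: for a small percentage change in X, the percentage change in Y is approximately 59.00 times as large.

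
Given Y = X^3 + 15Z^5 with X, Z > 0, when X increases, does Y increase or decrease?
Y increases

Taking the partial derivative:
∂Y/∂X = 3X^2

∂Y/∂X = 3X^2 > 0 (assuming positive values)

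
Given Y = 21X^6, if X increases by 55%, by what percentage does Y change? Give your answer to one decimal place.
1286.7%

For Y = 21X^6:
If X → X(1 + 0.55)
Then Y → Y · (1 + 0.55)^6
     ≈ Y · 13.8672

Percentage change = ((1 + 0.55)^6 − 1) × 100% ≈ 1286.7%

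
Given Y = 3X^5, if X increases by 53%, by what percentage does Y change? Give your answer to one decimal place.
738.4%

For Y = 3X^5:
If X → X(1 + 0.53)
Then Y → Y · (1 + 0.53)^5
     ≈ Y · 8.3841

Percentage change = ((1 + 0.53)^5 − 1) × 100% ≈ 738.4%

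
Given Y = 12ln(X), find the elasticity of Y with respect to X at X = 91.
Elasticity = 1/ln(91) ≈ 0.2217

Elasticity = (dY/dX) · (X/Y)

dY/dX = 12/X
At X = 91: dY/dX = 12/91, Y = 12·ln(91)

Elasticity = (12/91) · (91 / (12·ln(91))) = 1/ln(91) ≈ 0.2217

Interpretation: for a small percentage change in X, the percentage change in Y is approximately 0.22 times as large.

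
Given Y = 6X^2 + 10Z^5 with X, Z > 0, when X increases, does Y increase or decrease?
Y increases

Taking the partial derivative:
∂Y/∂X = 12X

∂Y/∂X = 12X > 0 (assuming positive values)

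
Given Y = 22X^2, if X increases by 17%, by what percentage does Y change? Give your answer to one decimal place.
36.9%

For Y = 22X^2:
If X → X(1 + 0.17)
Then Y → Y · (1 + 0.17)^2
     = Y · 1.3689

Percentage change = ((1 + 0.17)^2 − 1) × 100% ≈ 36.9%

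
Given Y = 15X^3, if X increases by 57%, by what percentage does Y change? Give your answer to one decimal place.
287.0%

For Y = 15X^3:
If X → X(1 + 0.57)
Then Y → Y · (1 + 0.57)^3
     ≈ Y · 3.8699

Percentage change = ((1 + 0.57)^3 − 1) × 100% ≈ 287.0%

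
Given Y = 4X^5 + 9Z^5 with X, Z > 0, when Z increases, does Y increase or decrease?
Y increases

Taking the partial derivative:
∂Y/∂Z = 45Z^4

∂Y/∂Z = 45Z^4 > 0 (assuming positive values)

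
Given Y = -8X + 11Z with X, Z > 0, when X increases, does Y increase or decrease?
Y decreases

Taking the partial derivative:
∂Y/∂X = -8

∂Y/∂X = -8 < 0 (assuming positive values)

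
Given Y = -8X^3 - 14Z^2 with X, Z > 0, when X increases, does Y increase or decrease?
Y decreases

Taking the partial derivative:
∂Y/∂X = -24X^2

∂Y/∂X = -24X^2 < 0 (assuming positive values)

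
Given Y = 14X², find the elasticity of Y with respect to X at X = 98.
Elasticity = 2

Elasticity = (dY/dX) · (X/Y)

dY/dX = 28·X
At X = 98: dY/dX = 2744, Y = 134456

Elasticity = 2744 · (98 / 134456) = 2

Interpretation: for a small percentage change in X, the percentage change in Y is approximately 2.00 times as large.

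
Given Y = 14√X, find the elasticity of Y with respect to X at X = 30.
Elasticity = 1/2

Elasticity = (dY/dX) · (X/Y)

dY/dX = 7/√X
At X = 30: dY/dX = 7·√30/30, Y = 14·√30

Elasticity = (7·√30/30) · (30 / (14·√30)) = 1/2

Interpretation: for a small percentage change in X, the percentage change in Y is approximately 0.50 times as large.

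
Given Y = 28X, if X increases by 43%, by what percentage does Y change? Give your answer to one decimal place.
43.0%

For Y = 28X:
If X → X(1 + 0.43)
Then Y → Y · (1 + 0.43)^1
     = Y · 1.4300

Percentage change = ((1 + 0.43)^1 − 1) × 100% = 43.0%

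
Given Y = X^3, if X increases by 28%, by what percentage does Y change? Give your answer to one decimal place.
109.7%

For Y = X^3:
If X → X(1 + 0.28)
Then Y → Y · (1 + 0.28)^3
     ≈ Y · 2.0972

Percentage change = ((1 + 0.28)^3 − 1) × 100% ≈ 109.7%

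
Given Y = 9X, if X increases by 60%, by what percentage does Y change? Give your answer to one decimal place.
60.0%

For Y = 9X:
If X → X(1 + 0.6)
Then Y → Y · (1 + 0.6)^1
     = Y · 1.6000

Percentage change = ((1 + 0.6)^1 − 1) × 100% = 60.0%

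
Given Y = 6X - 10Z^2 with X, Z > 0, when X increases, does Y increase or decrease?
Y increases

Taking the partial derivative:
∂Y/∂X = 6

∂Y/∂X = 6 > 0 (assuming positive values)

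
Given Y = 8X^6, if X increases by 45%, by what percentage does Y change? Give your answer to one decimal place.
829.4%

For Y = 8X^6:
If X → X(1 + 0.45)
Then Y → Y · (1 + 0.45)^6
     ≈ Y · 9.2941

Percentage change = ((1 + 0.45)^6 − 1) × 100% ≈ 829.4%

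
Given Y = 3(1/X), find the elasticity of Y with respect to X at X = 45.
Elasticity = -1

Elasticity = (dY/dX) · (X/Y)

dY/dX = -3/X²
At X = 45: dY/dX = -1/675, Y = 1/15

Elasticity = (-1/675) · (45 / (1/15)) = -1

Interpretation: for a small percentage change in X, the percentage change in Y is approximately -1.00 times as large.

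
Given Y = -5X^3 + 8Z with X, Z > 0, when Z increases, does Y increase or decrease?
Y increases

Taking the partial derivative:
∂Y/∂Z = 8

∂Y/∂Z = 8 > 0 (assuming positive values)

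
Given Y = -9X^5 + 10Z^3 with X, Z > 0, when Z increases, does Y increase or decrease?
Y increases

Taking the partial derivative:
∂Y/∂Z = 30Z^2

∂Y/∂Z = 30Z^2 > 0 (assuming positive values)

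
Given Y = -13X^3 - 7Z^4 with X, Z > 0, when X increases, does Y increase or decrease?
Y decreases

Taking the partial derivative:
∂Y/∂X = -39X^2

∂Y/∂X = -39X^2 < 0 (assuming positive values)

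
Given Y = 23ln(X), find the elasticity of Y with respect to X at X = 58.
Elasticity = 1/ln(58) ≈ 0.2463

Elasticity = (dY/dX) · (X/Y)

dY/dX = 23/X
At X = 58: dY/dX = 23/58, Y = 23·ln(58)

Elasticity = (23/58) · (58 / (23·ln(58))) = 1/ln(58) ≈ 0.2463

Interpretation: for a small percentage change in X, the percentage change in Y is approximately 0.25 times as large.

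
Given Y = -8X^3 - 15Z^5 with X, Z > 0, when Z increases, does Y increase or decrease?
Y decreases

Taking the partial derivative:
∂Y/∂Z = -75Z^4

∂Y/∂Z = -75Z^4 < 0 (assuming positive values)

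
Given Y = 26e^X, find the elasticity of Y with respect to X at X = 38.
Elasticity = 38

Elasticity = (dY/dX) · (X/Y)

dY/dX = 26·e^X
At X = 38: dY/dX = 26·e^38, Y = 26·e^38

Elasticity = (26·e^38) · (38 / (26·e^38)) = 38

Interpretation: for a small percentage change in X, the percentage change in Y is approximately 38.00 times as large.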